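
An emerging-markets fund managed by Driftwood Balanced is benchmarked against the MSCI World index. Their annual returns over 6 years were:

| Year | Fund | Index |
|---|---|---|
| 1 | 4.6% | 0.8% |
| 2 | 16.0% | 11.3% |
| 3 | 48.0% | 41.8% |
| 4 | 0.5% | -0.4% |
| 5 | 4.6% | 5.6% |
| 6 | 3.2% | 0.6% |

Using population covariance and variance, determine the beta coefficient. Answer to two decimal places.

r̄p = 12.8167%,  r̄m = 9.9500%
Cov = Σ(rp − r̄p)(rm − r̄m) / 6 = 242.2008
Var(rm) = Σ(rm − r̄m)² / 6 = 218.9058
β = Cov / Var = 242.2008 / 218.9058 = 1.1064

1.11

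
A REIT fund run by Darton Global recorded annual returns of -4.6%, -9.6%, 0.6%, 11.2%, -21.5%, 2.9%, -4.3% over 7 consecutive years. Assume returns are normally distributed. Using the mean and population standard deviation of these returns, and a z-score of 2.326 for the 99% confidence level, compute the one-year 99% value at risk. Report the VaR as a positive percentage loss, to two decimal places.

μ = (-4.6 − 9.6 + 0.6 + 11.2 − 21.5 + 2.9 − 4.3) / 7 = -25.30 / 7 = -3.6143%
Population std dev = √[636.8286 / 7] = 9.5381%
VaR = −(μ − z·σ) = −(-3.6143 − 2.326 × 9.5381) = −(-25.7999) = 25.7999%

25.80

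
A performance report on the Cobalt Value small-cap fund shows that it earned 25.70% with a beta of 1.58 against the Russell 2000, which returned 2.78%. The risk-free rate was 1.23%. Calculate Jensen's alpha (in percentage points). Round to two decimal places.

CAPM expected return = Rf + β(Rm − Rf) = 1.23% + 1.58 × (2.78% − 1.23%) = 1.23 + 1.58 × 1.55 = 3.6790%
Jensen's α = Rp − E[R] = 25.70% − 3.6790% = 22.0210

22.02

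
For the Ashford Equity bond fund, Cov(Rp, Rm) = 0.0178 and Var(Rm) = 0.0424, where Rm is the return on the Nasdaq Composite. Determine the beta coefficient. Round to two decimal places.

0.42

β = Cov(Rp, Rm) / Var(Rm) = 0.0178 / 0.0424 = 0.4198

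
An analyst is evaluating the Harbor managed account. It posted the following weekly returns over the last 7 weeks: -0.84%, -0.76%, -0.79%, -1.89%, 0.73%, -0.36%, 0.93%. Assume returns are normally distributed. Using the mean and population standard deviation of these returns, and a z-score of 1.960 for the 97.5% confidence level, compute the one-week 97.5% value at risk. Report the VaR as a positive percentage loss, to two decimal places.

2.20

Mean return μ = -2.980 / 7 = -0.4257%
Population std dev = √[5.7382 / 7] = 0.9054%
VaR = −(μ − z·σ) = −(-0.4257 − 1.960 × 0.9054) = −(-2.2003) = 2.2003%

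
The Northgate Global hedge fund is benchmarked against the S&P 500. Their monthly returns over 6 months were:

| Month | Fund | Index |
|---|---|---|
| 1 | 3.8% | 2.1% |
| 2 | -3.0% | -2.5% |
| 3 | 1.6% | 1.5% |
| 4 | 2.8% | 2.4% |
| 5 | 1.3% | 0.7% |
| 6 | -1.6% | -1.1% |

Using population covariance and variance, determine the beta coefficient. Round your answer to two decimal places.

1.32

r̄p = 0.8167%,  r̄m = 0.5167%
Cov = Σ(rp − r̄p)(rm − r̄m) / 6 = 4.1231
Var(rm) = Σ(rm − r̄m)² / 6 = 3.1281
β = Cov / Var = 4.1231 / 3.1281 = 1.3181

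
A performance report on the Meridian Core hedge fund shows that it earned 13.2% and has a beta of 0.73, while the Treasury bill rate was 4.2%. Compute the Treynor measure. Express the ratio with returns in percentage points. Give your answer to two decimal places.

12.33

Treynor = (Rp − Rf) / β = (13.2% − 4.2%) / 0.73 = 9.00 / 0.73 = 12.3288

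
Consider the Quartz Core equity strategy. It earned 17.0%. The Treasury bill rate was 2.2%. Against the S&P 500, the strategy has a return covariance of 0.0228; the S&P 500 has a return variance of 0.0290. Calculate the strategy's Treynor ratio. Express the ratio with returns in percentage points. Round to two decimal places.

β = Cov / Var = 0.0228 / 0.0290 = 0.7862
Treynor = (Rp − Rf) / β = (17.0% − 2.2%) / 0.7862 = 14.80 / 0.7862 = 18.8247

18.82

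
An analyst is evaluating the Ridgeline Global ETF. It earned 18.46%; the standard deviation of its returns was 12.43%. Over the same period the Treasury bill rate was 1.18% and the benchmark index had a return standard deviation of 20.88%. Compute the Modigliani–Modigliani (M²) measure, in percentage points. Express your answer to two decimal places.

Sharpe = (Rp − Rf) / σp = (18.46% − 1.18%) / 12.43% = 1.3902
M² = Rf + Sharpe × σm = 1.18% + 1.3902 × 20.88% = 30.2074%

30.21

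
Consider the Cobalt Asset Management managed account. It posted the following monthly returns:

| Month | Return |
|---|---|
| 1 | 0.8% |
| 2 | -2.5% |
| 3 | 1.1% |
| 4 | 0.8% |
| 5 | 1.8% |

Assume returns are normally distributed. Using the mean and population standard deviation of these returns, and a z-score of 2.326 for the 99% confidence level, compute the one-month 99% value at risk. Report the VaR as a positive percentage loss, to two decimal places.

μ = (0.8 − 2.5 + 1.1 + 0.8 + 1.8) / 5 = 2.00 / 5 = 0.4000%
Σ(r − μ)² = 11.1800; population σ = √(11.1800/5) = 1.4953%
VaR = −(μ − z·σ) = −(0.4000 − 2.326 × 1.4953) = −(-3.0781) = 3.0781%

3.08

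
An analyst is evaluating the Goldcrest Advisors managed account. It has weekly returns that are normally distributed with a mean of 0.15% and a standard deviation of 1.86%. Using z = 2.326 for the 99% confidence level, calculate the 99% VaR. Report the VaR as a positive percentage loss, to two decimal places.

4.18

VaR (as % loss) = −(μ − z·σ) = −(0.15% − 2.326 × 1.86%) = −(-4.17636%) = 4.17636%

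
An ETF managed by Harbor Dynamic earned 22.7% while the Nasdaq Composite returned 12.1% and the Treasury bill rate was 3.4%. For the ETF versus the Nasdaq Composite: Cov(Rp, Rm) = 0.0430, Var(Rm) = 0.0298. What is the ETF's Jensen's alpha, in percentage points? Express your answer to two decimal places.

6.75

β = Cov / Var = 0.0430 / 0.0298 = 1.4430
E[R] = Rf + β(Rm − Rf) = 3.4% + 1.4430 × (12.1% − 3.4%) = 15.9541%
α = Rp − E[R] = 22.7% − 15.9541% = 6.7459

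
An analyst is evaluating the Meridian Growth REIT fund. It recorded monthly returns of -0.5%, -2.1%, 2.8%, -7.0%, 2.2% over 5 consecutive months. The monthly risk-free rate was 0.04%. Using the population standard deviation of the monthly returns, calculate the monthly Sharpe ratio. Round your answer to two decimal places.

-0.27

Mean return r̄ = -4.60 / 5 = -0.9200%
Σ(r − r̄)² = (-0.5 − (-0.9200))² + (-2.1 − (-0.9200))² + … = 62.1080
population σ = √(62.1080 / 5) = √12.4216 = 3.5244%
Sharpe = (r̄ − rf) / σ = (-0.9200 − 0.04) / 3.5244 = -0.9600 / 3.5244 = -0.2724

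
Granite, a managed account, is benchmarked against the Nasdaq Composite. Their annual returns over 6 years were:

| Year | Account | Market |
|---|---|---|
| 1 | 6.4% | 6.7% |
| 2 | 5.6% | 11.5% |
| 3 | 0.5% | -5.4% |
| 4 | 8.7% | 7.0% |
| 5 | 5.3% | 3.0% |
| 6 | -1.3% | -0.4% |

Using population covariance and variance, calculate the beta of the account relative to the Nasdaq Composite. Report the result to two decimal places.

0.49

r̄p = 4.2000%,  r̄m = 3.7333%
Cov = Σ(rp − r̄p)(rm − r̄m) / 6 = 14.6367
Var(rm) = Σ(rm − r̄m)² / 6 = 30.1389
β = Cov / Var = 14.6367 / 30.1389 = 0.4856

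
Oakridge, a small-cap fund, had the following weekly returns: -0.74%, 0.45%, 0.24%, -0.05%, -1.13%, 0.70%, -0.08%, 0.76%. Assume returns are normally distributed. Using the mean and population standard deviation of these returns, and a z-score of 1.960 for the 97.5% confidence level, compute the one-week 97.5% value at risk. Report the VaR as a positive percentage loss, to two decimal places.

r̄ = (-0.74 + 0.45 + 0.24 − 0.05 − 1.13 + 0.7 − 0.08 + 0.76) / 8 = 0.150 / 8 = 0.0188%
Σ(r − r̄)² = 3.1583; population σ = √(3.1583/8) = 0.6283%
VaR = −(r̄ − z·σ) = −(0.0188 − 1.960 × 0.6283) = −(-1.2127) = 1.2127%

1.21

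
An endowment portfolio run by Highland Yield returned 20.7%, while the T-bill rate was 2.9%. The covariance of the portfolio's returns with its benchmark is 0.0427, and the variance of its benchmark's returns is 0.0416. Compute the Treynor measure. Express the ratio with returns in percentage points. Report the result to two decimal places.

17.34

β = Cov / Var = 0.0427 / 0.0416 = 1.0264
Treynor = (Rp − Rf) / β = (20.7% − 2.9%) / 1.0264 = 17.80 / 1.0264 = 17.3422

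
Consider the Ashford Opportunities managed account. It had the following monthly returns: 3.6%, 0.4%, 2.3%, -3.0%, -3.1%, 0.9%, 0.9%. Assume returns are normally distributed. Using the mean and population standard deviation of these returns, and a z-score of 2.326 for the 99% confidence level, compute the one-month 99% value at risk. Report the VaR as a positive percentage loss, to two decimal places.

μ = (3.6 + 0.4 + 2.3 − 3 − 3.1 + 0.9 + 0.9) / 7 = 2.00 / 7 = 0.2857%
Population std dev = √[38.0686 / 7] = 2.3320%
VaR = −(μ − z·σ) = −(0.2857 − 2.326 × 2.3320) = −(-5.1385) = 5.1385%

5.14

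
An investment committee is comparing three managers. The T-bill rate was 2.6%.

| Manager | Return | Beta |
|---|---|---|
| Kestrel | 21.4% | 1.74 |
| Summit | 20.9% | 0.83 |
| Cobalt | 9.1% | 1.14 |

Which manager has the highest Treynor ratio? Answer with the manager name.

Kestrel: Treynor = (21.4% − 2.6%) / 1.74 = 10.805
Summit: Treynor = (20.9% − 2.6%) / 0.83 = 22.048
Cobalt: Treynor = (9.1% − 2.6%) / 1.14 = 5.702
Highest: Summit (22.048).

Summit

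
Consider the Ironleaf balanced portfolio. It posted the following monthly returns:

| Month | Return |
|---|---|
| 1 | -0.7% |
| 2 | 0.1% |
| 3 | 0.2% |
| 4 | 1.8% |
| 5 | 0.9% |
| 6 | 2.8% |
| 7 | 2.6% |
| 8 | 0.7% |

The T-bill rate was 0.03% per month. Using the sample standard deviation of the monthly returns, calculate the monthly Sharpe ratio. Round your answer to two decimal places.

0.82

Mean return r̄ = 8.40 / 8 = 1.0500%
Σ(r − r̄)² = (-0.7 − 1.0500)² + (0.1 − 1.0500)² + … = 10.8600
sample σ = √(10.8600 / 7) = √1.5514 = 1.2456%
Sharpe = (r̄ − rf) / σ = (1.0500 − 0.03) / 1.2456 = 1.0200 / 1.2456 = 0.8189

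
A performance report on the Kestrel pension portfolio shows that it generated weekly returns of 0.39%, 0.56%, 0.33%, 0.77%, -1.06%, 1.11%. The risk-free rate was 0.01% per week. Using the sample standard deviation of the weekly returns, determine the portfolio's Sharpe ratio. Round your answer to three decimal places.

Mean return r̄ = 2.100 / 6 = 0.3500%
Σ(r − r̄)² = (0.39 − 0.3500)² + (0.56 − 0.3500)² + … = 2.7882
sample σ = √(2.7882 / 5) = √0.5576 = 0.7467%
Sharpe = (r̄ − rf) / σ = (0.3500 − 0.01) / 0.7467 = 0.3400 / 0.7467 = 0.4553

0.455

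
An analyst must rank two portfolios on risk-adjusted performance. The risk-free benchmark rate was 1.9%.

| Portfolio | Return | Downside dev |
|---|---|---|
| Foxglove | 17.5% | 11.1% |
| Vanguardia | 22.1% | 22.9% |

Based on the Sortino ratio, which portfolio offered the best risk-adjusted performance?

Foxglove: Sortino ratio = (17.5% − 1.9%) / 11.1% = 1.405
Vanguardia: Sortino ratio = (22.1% − 1.9%) / 22.9% = 0.882
Highest: Foxglove (1.405).

Foxglove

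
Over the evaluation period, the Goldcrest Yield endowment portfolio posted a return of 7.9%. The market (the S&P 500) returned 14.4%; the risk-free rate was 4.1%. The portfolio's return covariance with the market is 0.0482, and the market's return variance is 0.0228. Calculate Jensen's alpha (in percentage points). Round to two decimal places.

-17.97

β = Cov / Var = 0.0482 / 0.0228 = 2.1140
E[R] = Rf + β(Rm − Rf) = 4.1% + 2.1140 × (14.4% − 4.1%) = 25.8742%
α = Rp − E[R] = 7.9% − 25.8742% = -17.9742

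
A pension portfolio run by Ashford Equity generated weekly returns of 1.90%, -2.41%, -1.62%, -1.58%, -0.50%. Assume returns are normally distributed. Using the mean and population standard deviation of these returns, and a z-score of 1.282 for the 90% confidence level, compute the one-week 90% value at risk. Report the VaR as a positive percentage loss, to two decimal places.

r̄ = (1.9 − 2.41 − 1.62 − 1.58 − 0.5) / 5 = -0.8420%
Σ(r − r̄)² = 11.2441; population σ = √(11.2441/5) = 1.4996%
VaR = −(r̄ − z·σ) = −(-0.8420 − 1.282 × 1.4996) = −(-2.7645) = 2.7645%

2.76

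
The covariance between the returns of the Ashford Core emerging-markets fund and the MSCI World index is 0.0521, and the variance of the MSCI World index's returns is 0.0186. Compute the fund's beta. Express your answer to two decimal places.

β = Cov(Rp, Rm) / Var(Rm) = 0.0521 / 0.0186 = 2.8011

2.80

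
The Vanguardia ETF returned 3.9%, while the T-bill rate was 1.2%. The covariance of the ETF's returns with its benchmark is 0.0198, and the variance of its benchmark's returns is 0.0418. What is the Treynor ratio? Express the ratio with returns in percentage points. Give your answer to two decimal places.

5.70

β = Cov / Var = 0.0198 / 0.0418 = 0.4737
Treynor = (Rp − Rf) / β = (3.9% − 1.2%) / 0.4737 = 2.70 / 0.4737 = 5.6998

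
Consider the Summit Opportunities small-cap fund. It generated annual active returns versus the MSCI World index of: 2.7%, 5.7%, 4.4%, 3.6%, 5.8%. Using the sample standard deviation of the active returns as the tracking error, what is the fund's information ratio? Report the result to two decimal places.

r̄ = (2.7 + 5.7 + 4.4 + 3.6 + 5.8) / 5 = 22.20 / 5 = 4.4400%
Σ(r − r̄)² = (2.7 − 4.4400)² + (5.7 − 4.4400)² + (4.4 − 4.4400)² + … = 7.1720
σ = √[7.1720 / 4] = 1.3390%
IR = r̄ / tracking error = 4.4400 / 1.3390 = 3.3159

3.32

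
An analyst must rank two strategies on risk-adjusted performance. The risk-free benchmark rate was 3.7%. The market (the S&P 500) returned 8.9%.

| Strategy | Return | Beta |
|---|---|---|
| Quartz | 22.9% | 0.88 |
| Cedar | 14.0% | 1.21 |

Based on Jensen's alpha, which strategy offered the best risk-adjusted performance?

Quartz

Quartz: α = 22.9% − [3.7% + 0.88 × (8.9% − 3.7%)] = 14.624
Cedar: α = 14.0% − [3.7% + 1.21 × (8.9% − 3.7%)] = 4.008
Highest: Quartz (14.624).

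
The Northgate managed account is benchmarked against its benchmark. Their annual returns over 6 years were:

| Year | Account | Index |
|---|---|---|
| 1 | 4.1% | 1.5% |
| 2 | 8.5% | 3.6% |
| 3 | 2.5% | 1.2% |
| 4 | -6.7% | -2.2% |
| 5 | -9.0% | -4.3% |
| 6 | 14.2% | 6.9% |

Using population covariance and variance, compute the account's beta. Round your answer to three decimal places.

r̄p = 2.2667%,  r̄m = 1.1167%
Cov = Σ(rp − r̄p)(rm − r̄m) / 6 = 29.3306
Var(rm) = Σ(rm − r̄m)² / 6 = 13.3514
β = Cov / Var = 29.3306 / 13.3514 = 2.1968

2.197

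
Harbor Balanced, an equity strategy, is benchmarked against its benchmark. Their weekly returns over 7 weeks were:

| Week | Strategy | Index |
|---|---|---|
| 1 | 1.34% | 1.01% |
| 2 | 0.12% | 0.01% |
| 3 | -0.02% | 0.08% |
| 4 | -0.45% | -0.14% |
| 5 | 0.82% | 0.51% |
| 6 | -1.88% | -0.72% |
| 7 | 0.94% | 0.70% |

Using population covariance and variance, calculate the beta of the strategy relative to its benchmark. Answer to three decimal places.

r̄p = 0.1243%,  r̄m = 0.2071%
Cov = Σ(rp − r̄p)(rm − r̄m) / 7 = 0.5237
Var(rm) = Σ(rm − r̄m)² / 7 = 0.2878
β = Cov / Var = 0.5237 / 0.2878 = 1.8197

1.820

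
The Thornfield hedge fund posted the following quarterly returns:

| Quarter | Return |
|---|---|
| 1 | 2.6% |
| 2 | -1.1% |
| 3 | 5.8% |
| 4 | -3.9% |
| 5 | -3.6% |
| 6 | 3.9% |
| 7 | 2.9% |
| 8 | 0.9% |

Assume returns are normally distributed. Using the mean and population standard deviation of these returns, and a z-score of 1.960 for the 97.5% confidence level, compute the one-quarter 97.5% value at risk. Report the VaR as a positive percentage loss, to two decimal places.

5.53

μ = (2.6 − 1.1 + 5.8 − 3.9 − 3.6 + 3.9 + 2.9 + 0.9) / 8 = 7.50 / 8 = 0.9375%
Σ(r − μ)² = (2.6 − 0.9375)² + (-1.1 − 0.9375)² + … = 87.1788
σ = √[87.1788 / 8] = 3.3011%
VaR = −(μ − z·σ) = −(0.9375 − 1.960 × 3.3011) = −(-5.5327) = 5.5327%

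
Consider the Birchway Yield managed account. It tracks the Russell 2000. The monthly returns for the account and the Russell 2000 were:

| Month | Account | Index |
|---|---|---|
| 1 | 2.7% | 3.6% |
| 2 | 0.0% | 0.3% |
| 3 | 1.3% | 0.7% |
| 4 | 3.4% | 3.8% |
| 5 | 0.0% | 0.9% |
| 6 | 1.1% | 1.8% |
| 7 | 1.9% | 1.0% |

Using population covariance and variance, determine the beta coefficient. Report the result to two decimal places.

r̄p = 1.4857%,  r̄m = 1.7286%
Cov = Σ(rp − r̄p)(rm − r̄m) / 7 = 1.3504
Var(rm) = Σ(rm − r̄m)² / 7 = 1.7306
β = Cov / Var = 1.3504 / 1.7306 = 0.7803

0.78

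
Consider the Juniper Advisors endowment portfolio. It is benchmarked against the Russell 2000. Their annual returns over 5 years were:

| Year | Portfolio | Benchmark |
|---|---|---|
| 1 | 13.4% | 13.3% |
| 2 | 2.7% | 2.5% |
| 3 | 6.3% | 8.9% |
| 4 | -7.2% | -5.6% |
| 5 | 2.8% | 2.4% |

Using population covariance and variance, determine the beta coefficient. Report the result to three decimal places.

1.018

r̄p = 3.6000%,  r̄m = 4.3000%
Cov = Σ(rp − r̄p)(rm − r̄m) / 5 = 42.1360
Var(rm) = Σ(rm − r̄m)² / 5 = 41.4040
β = Cov / Var = 42.1360 / 41.4040 = 1.0177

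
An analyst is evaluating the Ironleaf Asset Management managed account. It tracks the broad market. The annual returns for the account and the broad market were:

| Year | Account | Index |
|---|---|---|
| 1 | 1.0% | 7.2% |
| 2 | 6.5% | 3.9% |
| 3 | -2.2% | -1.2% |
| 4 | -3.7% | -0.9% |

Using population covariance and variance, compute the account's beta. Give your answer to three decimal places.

0.712

r̄p = 0.4000%,  r̄m = 2.2500%
Cov = Σ(rp − r̄p)(rm − r̄m) / 4 = 8.7300
Var(rm) = Σ(rm − r̄m)² / 4 = 12.2625
β = Cov / Var = 8.7300 / 12.2625 = 0.7119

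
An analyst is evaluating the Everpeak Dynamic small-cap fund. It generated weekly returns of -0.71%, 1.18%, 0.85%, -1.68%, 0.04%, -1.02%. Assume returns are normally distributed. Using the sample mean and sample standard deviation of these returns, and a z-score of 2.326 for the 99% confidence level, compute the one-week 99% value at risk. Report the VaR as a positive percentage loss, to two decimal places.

r̄ = (-0.71 + 1.18 + 0.85 − 1.68 + 0.04 − 1.02) / 6 = -0.2233%
Sample std dev = √[6.1841 / 5] = 1.1121%
VaR = −(r̄ − z·σ) = −(-0.2233 − 2.326 × 1.1121) = −(-2.8100) = 2.8100%

2.81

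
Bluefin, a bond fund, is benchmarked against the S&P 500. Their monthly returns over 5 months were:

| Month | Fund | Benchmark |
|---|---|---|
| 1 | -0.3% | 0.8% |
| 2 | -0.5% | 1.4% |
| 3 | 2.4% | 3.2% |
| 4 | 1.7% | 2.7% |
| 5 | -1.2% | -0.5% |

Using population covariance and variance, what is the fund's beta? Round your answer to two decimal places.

r̄p = 0.4200%,  r̄m = 1.5200%
Cov = Σ(rp − r̄p)(rm − r̄m) / 5 = 1.7476
Var(rm) = Σ(rm − r̄m)² / 5 = 1.7656
β = Cov / Var = 1.7476 / 1.7656 = 0.9898

0.99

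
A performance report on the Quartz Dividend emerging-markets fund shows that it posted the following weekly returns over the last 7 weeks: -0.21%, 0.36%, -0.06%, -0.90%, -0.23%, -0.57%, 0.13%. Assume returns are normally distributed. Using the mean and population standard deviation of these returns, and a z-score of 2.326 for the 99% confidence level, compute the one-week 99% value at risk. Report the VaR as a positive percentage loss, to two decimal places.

r̄ = (-0.21 + 0.36 − 0.06 − 0.9 − 0.23 − 0.57 + 0.13) / 7 = -0.2114%
Population σ = √[Σ(r − r̄)² / 7] = √[1.0691 / 7] = √0.1527 = 0.3908%
VaR = −(r̄ − z·σ) = −(-0.2114 − 2.326 × 0.3908) = −(-1.1204) = 1.1204%

1.12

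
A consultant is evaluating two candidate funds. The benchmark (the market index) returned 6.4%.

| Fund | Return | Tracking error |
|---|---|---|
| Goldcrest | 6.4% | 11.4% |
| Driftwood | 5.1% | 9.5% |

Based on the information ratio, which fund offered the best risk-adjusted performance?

Goldcrest

Goldcrest: IR = (6.4% − 6.4%) / 11.4% = 0.000
Driftwood: IR = (5.1% − 6.4%) / 9.5% = -0.137
Highest: Goldcrest (0.000).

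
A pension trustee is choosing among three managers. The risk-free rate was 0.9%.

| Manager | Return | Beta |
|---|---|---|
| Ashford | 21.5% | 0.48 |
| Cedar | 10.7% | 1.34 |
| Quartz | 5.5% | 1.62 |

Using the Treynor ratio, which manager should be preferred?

Ashford: Treynor = (21.5% − 0.9%) / 0.48 = 42.917
Cedar: Treynor = (10.7% − 0.9%) / 1.34 = 7.313
Quartz: Treynor = (5.5% − 0.9%) / 1.62 = 2.840
Highest: Ashford (42.917).

Ashford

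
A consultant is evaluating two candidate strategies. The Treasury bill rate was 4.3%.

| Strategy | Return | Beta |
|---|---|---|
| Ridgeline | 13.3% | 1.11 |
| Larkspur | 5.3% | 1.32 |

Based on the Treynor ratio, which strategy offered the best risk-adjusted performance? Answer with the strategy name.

Ridgeline: Treynor = (13.3% − 4.3%) / 1.11 = 8.108
Larkspur: Treynor = (5.3% − 4.3%) / 1.32 = 0.758
Highest: Ridgeline (8.108).

Ridgeline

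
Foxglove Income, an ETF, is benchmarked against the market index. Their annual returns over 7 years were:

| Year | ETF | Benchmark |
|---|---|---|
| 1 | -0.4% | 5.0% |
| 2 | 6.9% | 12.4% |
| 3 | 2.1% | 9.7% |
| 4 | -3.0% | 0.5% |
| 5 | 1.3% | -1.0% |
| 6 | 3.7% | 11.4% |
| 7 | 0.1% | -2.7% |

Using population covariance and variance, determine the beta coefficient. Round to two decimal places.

r̄p = 1.5286%,  r̄m = 5.0429%
Cov = Σ(rp − r̄p)(rm − r̄m) / 7 = 12.7259
Var(rm) = Σ(rm − r̄m)² / 7 = 33.3339
β = Cov / Var = 12.7259 / 33.3339 = 0.3818

0.38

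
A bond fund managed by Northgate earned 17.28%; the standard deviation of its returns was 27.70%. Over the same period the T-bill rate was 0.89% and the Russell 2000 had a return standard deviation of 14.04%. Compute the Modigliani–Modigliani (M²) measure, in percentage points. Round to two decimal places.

9.20

Sharpe = (Rp − Rf) / σp = (17.28% − 0.89%) / 27.70% = 0.5917
M² = Rf + Sharpe × σm = 0.89% + 0.5917 × 14.04% = 9.1975%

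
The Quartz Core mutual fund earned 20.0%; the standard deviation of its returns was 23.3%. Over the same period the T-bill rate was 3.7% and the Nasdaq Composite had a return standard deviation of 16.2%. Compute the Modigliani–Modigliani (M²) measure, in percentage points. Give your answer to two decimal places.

15.03

Sharpe = (Rp − Rf) / σp = (20.0% − 3.7%) / 23.3% = 0.6996
M² = Rf + Sharpe × σm = 3.7% + 0.6996 × 16.2% = 15.0335%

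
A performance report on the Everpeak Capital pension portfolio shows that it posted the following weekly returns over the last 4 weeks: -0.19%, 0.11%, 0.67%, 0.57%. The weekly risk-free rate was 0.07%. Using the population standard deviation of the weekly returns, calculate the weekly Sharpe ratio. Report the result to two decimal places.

r̄ = (-0.19 + 0.11 + 0.67 + 0.57) / 4 = 0.2900%
Population σ = √[Σ(r − r̄)² / 4] = √[0.4856 / 4] = √0.1214 = 0.3484%
Sharpe = (r̄ − rf) / σ = (0.2900 − 0.07) / 0.3484 = 0.2200 / 0.3484 = 0.6315

0.63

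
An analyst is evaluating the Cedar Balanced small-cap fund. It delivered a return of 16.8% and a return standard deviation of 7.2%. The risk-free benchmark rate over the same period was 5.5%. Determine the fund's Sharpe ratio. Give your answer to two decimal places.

1.57

Sharpe = (Rp − Rf) / σp = (16.8% − 5.5%) / 7.2% = 11.30% / 7.2% = 1.5694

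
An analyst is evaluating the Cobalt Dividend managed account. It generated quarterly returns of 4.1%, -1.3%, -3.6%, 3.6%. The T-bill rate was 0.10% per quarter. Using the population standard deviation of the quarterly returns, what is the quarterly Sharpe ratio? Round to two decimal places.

0.18

r̄ = (4.1 − 1.3 − 3.6 + 3.6) / 4 = 2.80 / 4 = 0.7000%
Σ(r − r̄)² = 42.4600; population σ = √(42.4600/4) = 3.2581%
Sharpe = (r̄ − rf) / σ = (0.7000 − 0.1) / 3.2581 = 0.6000 / 3.2581 = 0.1842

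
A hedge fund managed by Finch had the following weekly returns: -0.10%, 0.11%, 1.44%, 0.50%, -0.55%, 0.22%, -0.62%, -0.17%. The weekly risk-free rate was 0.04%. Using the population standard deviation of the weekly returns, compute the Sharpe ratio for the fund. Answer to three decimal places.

μ = (-0.1 + 0.11 + 1.44 + 0.5 − 0.55 + 0.22 − 0.62 − 0.17) / 8 = 0.1038%
Σ(r − μ)² = 3.0238; population σ = √(3.0238/8) = 0.6148%
Sharpe = (μ − rf) / σ = (0.1038 − 0.04) / 0.6148 = 0.0638 / 0.6148 = 0.1038

0.104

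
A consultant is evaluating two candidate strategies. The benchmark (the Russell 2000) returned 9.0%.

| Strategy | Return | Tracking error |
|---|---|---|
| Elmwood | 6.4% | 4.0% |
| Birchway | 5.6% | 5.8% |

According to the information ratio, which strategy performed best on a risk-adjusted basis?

Elmwood: IR = (6.4% − 9.0%) / 4.0% = -0.650
Birchway: IR = (5.6% − 9.0%) / 5.8% = -0.586
Highest: Birchway (-0.586).

Birchway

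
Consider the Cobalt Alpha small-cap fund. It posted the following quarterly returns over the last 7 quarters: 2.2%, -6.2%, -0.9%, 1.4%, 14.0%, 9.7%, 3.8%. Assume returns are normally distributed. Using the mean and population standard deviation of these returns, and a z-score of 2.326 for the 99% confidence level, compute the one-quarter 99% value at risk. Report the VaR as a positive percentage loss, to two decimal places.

10.97

r̄ = (2.2 − 6.2 − 0.9 + 1.4 + 14 + 9.7 + 3.8) / 7 = 24.00 / 7 = 3.4286%
Σ(r − r̄)² = (2.2 − 3.4286)² + (-6.2 − 3.4286)² + … = 268.2943
σ = √[268.2943 / 7] = 6.1909%
VaR = −(r̄ − z·σ) = −(3.4286 − 2.326 × 6.1909) = −(-10.9714) = 10.9714%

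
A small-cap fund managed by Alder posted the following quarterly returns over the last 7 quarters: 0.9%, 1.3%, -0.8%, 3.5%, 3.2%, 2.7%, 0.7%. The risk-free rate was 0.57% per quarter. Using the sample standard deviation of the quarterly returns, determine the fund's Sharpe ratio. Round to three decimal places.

0.690

Mean return r̄ = 11.50 / 7 = 1.6429%
Σ(r − r̄)² = (0.9 − 1.6429)² + (1.3 − 1.6429)² + … = 14.5171
σ = √[14.5171 / 6] = 1.5555%
Sharpe = (r̄ − rf) / σ = (1.6429 − 0.57) / 1.5555 = 1.0729 / 1.5555 = 0.6897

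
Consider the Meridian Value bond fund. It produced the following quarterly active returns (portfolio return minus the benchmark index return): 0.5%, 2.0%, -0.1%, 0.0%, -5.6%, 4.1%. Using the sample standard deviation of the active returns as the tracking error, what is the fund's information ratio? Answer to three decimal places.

0.046

r̄ = (0.5 + 2 − 0.1 + 0 − 5.6 + 4.1) / 6 = 0.1500%
Sample std dev = √[52.2950 / 5] = 3.2340%
IR = r̄ / tracking error = 0.1500 / 3.2340 = 0.0464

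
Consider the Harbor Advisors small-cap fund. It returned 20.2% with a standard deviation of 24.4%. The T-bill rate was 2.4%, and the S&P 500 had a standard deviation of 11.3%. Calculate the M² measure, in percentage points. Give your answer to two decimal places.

Sharpe = (Rp − Rf) / σp = (20.2% − 2.4%) / 24.4% = 0.7295
M² = Rf + Sharpe × σm = 2.4% + 0.7295 × 11.3% = 10.6434%

10.64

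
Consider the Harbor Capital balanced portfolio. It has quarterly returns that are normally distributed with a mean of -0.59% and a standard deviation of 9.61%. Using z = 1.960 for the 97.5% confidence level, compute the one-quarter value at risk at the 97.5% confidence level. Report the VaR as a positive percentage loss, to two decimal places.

VaR (as % loss) = −(μ − z·σ) = −(-0.59% − 1.960 × 9.61%) = −(-19.4256%) = 19.4256%

19.43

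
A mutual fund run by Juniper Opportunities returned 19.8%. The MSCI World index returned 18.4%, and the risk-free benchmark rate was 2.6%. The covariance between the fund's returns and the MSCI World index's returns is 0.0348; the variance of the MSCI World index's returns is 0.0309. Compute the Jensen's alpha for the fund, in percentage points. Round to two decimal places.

β = Cov / Var = 0.0348 / 0.0309 = 1.1262
E[R] = Rf + β(Rm − Rf) = 2.6% + 1.1262 × (18.4% − 2.6%) = 20.3940%
α = Rp − E[R] = 19.8% − 20.3940% = -0.5940

-0.59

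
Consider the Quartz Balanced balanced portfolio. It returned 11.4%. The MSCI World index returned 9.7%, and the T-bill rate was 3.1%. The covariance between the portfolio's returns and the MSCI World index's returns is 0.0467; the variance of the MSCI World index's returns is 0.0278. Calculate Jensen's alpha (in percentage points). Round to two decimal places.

-2.79

β = Cov / Var = 0.0467 / 0.0278 = 1.6799
E[R] = Rf + β(Rm − Rf) = 3.1% + 1.6799 × (9.7% − 3.1%) = 14.1873%
α = Rp − E[R] = 11.4% − 14.1873% = -2.7873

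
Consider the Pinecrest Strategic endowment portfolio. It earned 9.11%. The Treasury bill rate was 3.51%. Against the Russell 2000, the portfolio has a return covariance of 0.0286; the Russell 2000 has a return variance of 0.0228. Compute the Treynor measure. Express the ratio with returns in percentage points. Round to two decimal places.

β = Cov / Var = 0.0286 / 0.0228 = 1.2544
Treynor = (Rp − Rf) / β = (9.11% − 3.51%) / 1.2544 = 5.60 / 1.2544 = 4.4643

4.46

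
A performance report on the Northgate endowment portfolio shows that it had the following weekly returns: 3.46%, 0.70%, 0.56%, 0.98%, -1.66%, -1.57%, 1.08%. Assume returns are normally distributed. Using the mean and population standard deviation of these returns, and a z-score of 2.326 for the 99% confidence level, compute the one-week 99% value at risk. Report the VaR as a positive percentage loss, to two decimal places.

r̄ = (3.46 + 0.7 + 0.56 + 0.98 − 1.66 − 1.57 + 1.08) / 7 = 0.5071%
Population std dev = √[18.3221 / 7] = 1.6179%
VaR = −(r̄ − z·σ) = −(0.5071 − 2.326 × 1.6179) = −(-3.2561) = 3.2561%

3.26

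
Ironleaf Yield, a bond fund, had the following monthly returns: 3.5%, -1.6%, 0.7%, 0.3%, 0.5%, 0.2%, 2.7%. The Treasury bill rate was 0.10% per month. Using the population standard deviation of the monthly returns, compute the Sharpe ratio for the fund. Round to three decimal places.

0.509

r̄ = (3.5 − 1.6 + 0.7 + 0.3 + 0.5 + 0.2 + 2.7) / 7 = 0.9000%
Σ(r − r̄)² = (3.5 − 0.9000)² + (-1.6 − 0.9000)² + (0.7 − 0.9000)² + … = 17.3000
population σ = √(17.3000 / 7) = √2.4714 = 1.5721%
Sharpe = (r̄ − rf) / σ = (0.9000 − 0.1) / 1.5721 = 0.8000 / 1.5721 = 0.5089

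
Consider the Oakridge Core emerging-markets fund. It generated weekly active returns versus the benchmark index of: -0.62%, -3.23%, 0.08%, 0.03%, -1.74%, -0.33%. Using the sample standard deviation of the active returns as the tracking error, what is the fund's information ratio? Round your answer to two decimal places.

r̄ = (-0.62 − 3.23 + 0.08 + 0.03 − 1.74 − 0.33) / 6 = -0.9683%
Sample σ = √[Σ(r − r̄)² / 5] = √[8.3351 / 5] = √1.6670 = 1.2911%
IR = r̄ / tracking error = -0.9683 / 1.2911 = -0.7500

-0.75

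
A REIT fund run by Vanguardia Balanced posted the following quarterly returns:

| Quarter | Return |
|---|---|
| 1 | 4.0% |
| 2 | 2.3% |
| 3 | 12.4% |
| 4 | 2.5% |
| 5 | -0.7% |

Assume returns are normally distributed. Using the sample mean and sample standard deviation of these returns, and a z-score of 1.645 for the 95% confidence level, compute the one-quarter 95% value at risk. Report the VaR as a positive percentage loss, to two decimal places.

r̄ = (4 + 2.3 + 12.4 + 2.5 − 0.7) / 5 = 4.1000%
Sample σ = √[Σ(r − r̄)² / 4] = √[97.7400 / 4] = √24.4350 = 4.9432%
VaR = −(r̄ − z·σ) = −(4.1000 − 1.645 × 4.9432) = −(-4.0316) = 4.0316%

4.03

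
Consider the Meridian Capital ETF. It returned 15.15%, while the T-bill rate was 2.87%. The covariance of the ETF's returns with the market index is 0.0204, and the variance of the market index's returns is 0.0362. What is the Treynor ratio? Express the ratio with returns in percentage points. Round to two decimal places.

21.79

β = Cov / Var = 0.0204 / 0.0362 = 0.5635
Treynor = (Rp − Rf) / β = (15.15% − 2.87%) / 0.5635 = 12.28 / 0.5635 = 21.7924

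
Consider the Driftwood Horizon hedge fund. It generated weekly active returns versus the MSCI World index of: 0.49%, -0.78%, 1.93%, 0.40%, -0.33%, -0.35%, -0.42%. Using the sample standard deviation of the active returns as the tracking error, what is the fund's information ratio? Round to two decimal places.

r̄ = (0.49 − 0.78 + 1.93 + 0.4 − 0.33 − 0.35 − 0.42) / 7 = 0.1343%
Σ(r − r̄)² = (0.49 − 0.1343)² + (-0.78 − 0.1343)² + … = 5.0150
sample σ = √(5.0150 / 6) = √0.8358 = 0.9142%
IR = r̄ / tracking error = 0.1343 / 0.9142 = 0.1469

0.15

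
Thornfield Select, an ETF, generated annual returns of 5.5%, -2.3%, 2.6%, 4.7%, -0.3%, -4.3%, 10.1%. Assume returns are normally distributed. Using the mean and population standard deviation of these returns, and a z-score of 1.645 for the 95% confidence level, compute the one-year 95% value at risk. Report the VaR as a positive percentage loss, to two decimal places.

5.29

r̄ = (5.5 − 2.3 + 2.6 + 4.7 − 0.3 − 4.3 + 10.1) / 7 = 16.00 / 7 = 2.2857%
Σ(r − r̄)² = 148.4086; population σ = √(148.4086/7) = 4.6045%
VaR = −(r̄ − z·σ) = −(2.2857 − 1.645 × 4.6045) = −(-5.2887) = 5.2887%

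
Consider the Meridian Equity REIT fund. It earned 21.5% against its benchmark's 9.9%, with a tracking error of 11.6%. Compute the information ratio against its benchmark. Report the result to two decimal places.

1.00

IR = (Rp − Rb) / TE = (21.5% − 9.9%) / 11.6% = 11.60% / 11.6% = 1.0000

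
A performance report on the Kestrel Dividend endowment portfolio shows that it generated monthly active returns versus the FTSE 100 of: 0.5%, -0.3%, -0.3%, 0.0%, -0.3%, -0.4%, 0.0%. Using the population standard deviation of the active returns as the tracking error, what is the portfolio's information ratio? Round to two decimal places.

-0.39

Mean return μ = -0.80 / 7 = -0.1143%
Population std dev = √[0.5886 / 7] = 0.2900%
IR = μ / tracking error = -0.1143 / 0.2900 = -0.3941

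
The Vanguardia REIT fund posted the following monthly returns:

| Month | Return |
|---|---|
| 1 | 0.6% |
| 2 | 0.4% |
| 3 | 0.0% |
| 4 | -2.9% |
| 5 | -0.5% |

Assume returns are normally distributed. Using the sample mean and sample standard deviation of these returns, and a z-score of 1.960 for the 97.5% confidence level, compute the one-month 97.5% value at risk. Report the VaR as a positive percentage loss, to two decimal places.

3.26

r̄ = (0.6 + 0.4 + 0 − 2.9 − 0.5) / 5 = -2.40 / 5 = -0.4800%
Σ(r − r̄)² = (0.6 − (-0.4800))² + (0.4 − (-0.4800))² + … = 8.0280
sample σ = √(8.0280 / 4) = √2.0070 = 1.4167%
VaR = −(r̄ − z·σ) = −(-0.4800 − 1.960 × 1.4167) = −(-3.2567) = 3.2567%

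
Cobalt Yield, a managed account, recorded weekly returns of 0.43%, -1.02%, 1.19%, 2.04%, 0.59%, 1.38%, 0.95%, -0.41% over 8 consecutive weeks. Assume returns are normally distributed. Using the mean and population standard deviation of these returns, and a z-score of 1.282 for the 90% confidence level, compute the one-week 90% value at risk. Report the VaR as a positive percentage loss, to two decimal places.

0.54

r̄ = (0.43 − 1.02 + 1.19 + 2.04 + 0.59 + 1.38 + 0.95 − 0.41) / 8 = 5.150 / 8 = 0.6438%
Σ(r − r̄)² = (0.43 − 0.6438)² + (-1.02 − 0.6438)² + (1.19 − 0.6438)² + … = 6.8108
population σ = √(6.8108 / 8) = √0.8514 = 0.9227%
VaR = −(r̄ − z·σ) = −(0.6438 − 1.282 × 0.9227) = −(-0.5391) = 0.5391%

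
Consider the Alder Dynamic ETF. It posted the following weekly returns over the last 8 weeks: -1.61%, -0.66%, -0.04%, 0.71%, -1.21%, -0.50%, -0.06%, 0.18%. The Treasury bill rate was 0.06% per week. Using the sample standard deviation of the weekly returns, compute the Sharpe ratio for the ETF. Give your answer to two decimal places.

-0.61

Mean return μ = -3.190 / 8 = -0.3988%
Sample std dev = √[4.0115 / 7] = 0.7570%
Sharpe = (μ − rf) / σ = (-0.3988 − 0.06) / 0.7570 = -0.4588 / 0.7570 = -0.6061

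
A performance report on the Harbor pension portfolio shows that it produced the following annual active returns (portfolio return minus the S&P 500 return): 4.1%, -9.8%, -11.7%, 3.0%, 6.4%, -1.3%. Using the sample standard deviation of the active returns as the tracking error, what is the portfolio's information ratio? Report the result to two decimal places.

r̄ = (4.1 − 9.8 − 11.7 + 3 + 6.4 − 1.3) / 6 = -1.5500%
Sample σ = √[Σ(r − r̄)² / 5] = √[286.9750 / 5] = √57.3950 = 7.5759%
IR = r̄ / tracking error = -1.5500 / 7.5759 = -0.2046

-0.20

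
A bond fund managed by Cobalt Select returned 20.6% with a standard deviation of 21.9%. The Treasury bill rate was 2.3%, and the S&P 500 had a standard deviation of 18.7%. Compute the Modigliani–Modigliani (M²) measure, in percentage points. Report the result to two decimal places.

17.93

Sharpe = (Rp − Rf) / σp = (20.6% − 2.3%) / 21.9% = 0.8356
M² = Rf + Sharpe × σm = 2.3% + 0.8356 × 18.7% = 17.9257%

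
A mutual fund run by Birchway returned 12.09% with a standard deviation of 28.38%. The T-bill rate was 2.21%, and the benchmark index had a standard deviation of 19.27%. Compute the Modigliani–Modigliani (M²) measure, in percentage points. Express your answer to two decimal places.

Sharpe = (Rp − Rf) / σp = (12.09% − 2.21%) / 28.38% = 0.3481
M² = Rf + Sharpe × σm = 2.21% + 0.3481 × 19.27% = 8.9179%

8.92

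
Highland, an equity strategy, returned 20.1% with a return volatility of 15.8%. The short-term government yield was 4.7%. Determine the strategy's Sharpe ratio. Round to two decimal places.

0.97

Sharpe = (Rp − Rf) / σp = (20.1% − 4.7%) / 15.8% = 15.40% / 15.8% = 0.9747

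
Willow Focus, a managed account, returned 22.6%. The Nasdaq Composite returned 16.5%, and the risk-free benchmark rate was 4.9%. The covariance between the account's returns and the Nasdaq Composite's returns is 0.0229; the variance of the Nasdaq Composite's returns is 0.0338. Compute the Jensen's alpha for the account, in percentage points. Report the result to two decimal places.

β = Cov / Var = 0.0229 / 0.0338 = 0.6775
E[R] = Rf + β(Rm − Rf) = 4.9% + 0.6775 × (16.5% − 4.9%) = 12.7590%
α = Rp − E[R] = 22.6% − 12.7590% = 9.8410

9.84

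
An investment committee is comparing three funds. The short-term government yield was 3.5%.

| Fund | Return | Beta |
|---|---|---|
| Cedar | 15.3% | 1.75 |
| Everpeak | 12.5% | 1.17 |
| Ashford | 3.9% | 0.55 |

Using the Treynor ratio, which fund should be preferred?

Cedar: Treynor = (15.3% − 3.5%) / 1.75 = 6.743
Everpeak: Treynor = (12.5% − 3.5%) / 1.17 = 7.692
Ashford: Treynor = (3.9% − 3.5%) / 0.55 = 0.727
Highest: Everpeak (7.692).

Everpeak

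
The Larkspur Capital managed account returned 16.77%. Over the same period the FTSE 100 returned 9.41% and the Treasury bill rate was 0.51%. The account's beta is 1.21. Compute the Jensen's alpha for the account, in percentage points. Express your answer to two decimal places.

CAPM expected return = Rf + β(Rm − Rf) = 0.51% + 1.21 × (9.41% − 0.51%) = 0.51 + 1.21 × 8.90 = 11.2790%
Jensen's α = Rp − E[R] = 16.77% − 11.2790% = 5.4910

5.49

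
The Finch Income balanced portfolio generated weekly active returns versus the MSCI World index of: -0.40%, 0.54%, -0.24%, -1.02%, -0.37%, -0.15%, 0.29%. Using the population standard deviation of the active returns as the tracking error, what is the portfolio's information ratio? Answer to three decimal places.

-0.412

Mean return μ = -1.350 / 7 = -0.1929%
Σ(r − μ)² = 1.5327; population σ = √(1.5327/7) = 0.4679%
IR = μ / tracking error = -0.1929 / 0.4679 = -0.4123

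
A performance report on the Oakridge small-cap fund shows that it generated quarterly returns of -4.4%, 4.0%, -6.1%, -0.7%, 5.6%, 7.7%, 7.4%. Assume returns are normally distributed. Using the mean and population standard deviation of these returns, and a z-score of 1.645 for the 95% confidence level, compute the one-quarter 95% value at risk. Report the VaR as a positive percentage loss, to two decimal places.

6.70

r̄ = (-4.4 + 4 − 6.1 − 0.7 + 5.6 + 7.7 + 7.4) / 7 = 13.50 / 7 = 1.9286%
Σ(r − r̄)² = (-4.4 − 1.9286)² + (4 − 1.9286)² + … = 192.4343
σ = √[192.4343 / 7] = 5.2431%
VaR = −(r̄ − z·σ) = −(1.9286 − 1.645 × 5.2431) = −(-6.6963) = 6.6963%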